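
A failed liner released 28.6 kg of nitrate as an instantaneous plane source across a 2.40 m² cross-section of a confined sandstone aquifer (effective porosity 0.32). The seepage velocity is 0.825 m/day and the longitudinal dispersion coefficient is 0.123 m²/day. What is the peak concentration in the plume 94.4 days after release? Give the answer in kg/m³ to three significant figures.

3.08 kg/m³

The peak of an instantaneous 1D plume sits at x = vt; there the Gaussian factor is 1 and C_max = M/(n_e·A·√(4πDt)), where n_e·A is the pore area the mass is dissolved in.
√(4πDt) = √(4π × 0.123 × 94.4) = 12.08 m, so C_max = 28.6/(0.32 × 2.40 × 12.08) = 3.08 kg/m³.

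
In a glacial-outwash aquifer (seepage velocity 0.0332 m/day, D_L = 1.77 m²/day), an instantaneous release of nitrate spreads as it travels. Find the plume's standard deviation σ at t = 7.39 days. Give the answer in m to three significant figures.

Dispersive spreading gives a Gaussian with σ² = 2Dt; advection only shifts the center.
σ = √(2 × 1.77 × 7.39) = 5.11 m.

5.11 m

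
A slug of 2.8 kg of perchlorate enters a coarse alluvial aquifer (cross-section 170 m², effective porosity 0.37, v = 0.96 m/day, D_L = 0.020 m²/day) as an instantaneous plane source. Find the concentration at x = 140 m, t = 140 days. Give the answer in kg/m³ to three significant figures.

0.000456 kg/m³

For an instantaneous plane source, C(x,t) = M/(n_e·A·√(4πDt)) · exp(−(x−vt)²/(4Dt)), with n_e·A the pore (flow) area.
Plume center vt = 0.96 × 140 = 134.4 m, so the well at 140 m is 5.6 m downgradient of the peak.
√(4πDt) = 5.932 m, giving peak height M/(n_e·A·√(4πDt)) = 2.8/(0.37 × 170 × 5.932) = 0.007504 kg/m³.
(x−vt)²/(4Dt) = (5.6)²/(4 × 0.020 × 140) = 2.800; exp(−2.800) = 0.06081.
C = 0.007504 × 0.06081 = 0.000456 kg/m³.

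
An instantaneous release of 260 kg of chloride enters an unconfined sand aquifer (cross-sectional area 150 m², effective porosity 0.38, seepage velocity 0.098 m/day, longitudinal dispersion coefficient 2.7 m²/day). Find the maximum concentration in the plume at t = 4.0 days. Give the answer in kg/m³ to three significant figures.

0.392 kg/m³

The peak of an instantaneous 1D plume sits at x = vt; there the Gaussian factor is 1 and C_max = M/(n_e·A·√(4πDt)), where n_e·A is the pore area the mass is dissolved in.
√(4πDt) = √(4π × 2.7 × 4.0) = 11.65 m, so C_max = 260/(0.38 × 150 × 11.65) = 0.392 kg/m³.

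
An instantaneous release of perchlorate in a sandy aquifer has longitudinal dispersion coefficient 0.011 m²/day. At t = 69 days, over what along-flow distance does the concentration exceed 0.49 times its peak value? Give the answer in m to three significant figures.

The plume is Gaussian with σ = √(2Dt) = √(2 × 0.011 × 69) = 1.232 m.
C/C_peak = exp(−Δx²/(2σ²)) = 0.49 ⇒ Δx = σ·√(−2 ln 0.49) = 1.232 × 1.194 = 1.471 m.
Width = 2Δx = 2.94 m.

2.94 m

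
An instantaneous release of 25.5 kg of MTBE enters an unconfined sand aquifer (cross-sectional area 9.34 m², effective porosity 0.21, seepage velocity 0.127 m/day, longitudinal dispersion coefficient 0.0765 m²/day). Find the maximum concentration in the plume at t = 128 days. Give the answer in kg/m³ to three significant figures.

The peak of an instantaneous 1D plume sits at x = vt; there the Gaussian factor is 1 and C_max = M/(n_e·A·√(4πDt)), where n_e·A is the pore area the mass is dissolved in.
√(4πDt) = √(4π × 0.0765 × 128) = 11.09 m, so C_max = 25.5/(0.21 × 9.34 × 11.09) = 1.17 kg/m³.

1.17 kg/m³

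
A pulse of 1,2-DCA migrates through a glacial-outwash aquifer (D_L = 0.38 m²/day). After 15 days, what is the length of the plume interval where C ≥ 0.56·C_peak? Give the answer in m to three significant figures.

The plume is Gaussian with σ = √(2Dt) = √(2 × 0.38 × 15) = 3.376 m.
C/C_peak = exp(−Δx²/(2σ²)) = 0.56 ⇒ Δx = σ·√(−2 ln 0.56) = 3.376 × 1.077 = 3.636 m.
Width = 2Δx = 7.27 m.

7.27 m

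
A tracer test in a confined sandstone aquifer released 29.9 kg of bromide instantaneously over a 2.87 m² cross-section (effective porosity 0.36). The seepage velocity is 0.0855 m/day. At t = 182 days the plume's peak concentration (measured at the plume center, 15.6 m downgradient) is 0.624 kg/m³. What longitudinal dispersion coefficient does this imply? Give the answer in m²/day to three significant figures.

0.940 m²/day

At the plume center C_max = M/(n_e·A·√(4πDt)), so D = M²/(4πt·(n_e·A·C_max)²).
n_e·A·C_max = 0.36 × 2.87 × 0.624 = 0.6447 kg/m.
D = 29.9²/(4π × 182 × 0.6447²) = 0.940 m²/day.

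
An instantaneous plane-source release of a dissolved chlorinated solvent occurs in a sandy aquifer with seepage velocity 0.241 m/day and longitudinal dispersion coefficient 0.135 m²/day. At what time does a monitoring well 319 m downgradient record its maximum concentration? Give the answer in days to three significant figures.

1320 days

For the 1D instantaneous-source solution, setting ∂C/∂t = 0 at fixed x gives v²t² + 2Dt − x² = 0, so t = (√(D² + v²x²) − D)/v².
√(D² + v²x²) = √(0.135² + 0.241² × 319²) = 76.88; v² = 0.058081.
t = (76.88 − 0.135)/0.058081 = 1320 days (vs. the pure-advection estimate x/v = 1320 d).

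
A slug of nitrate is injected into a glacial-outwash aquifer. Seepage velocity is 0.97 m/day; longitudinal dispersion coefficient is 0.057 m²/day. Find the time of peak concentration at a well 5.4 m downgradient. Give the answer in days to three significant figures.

5.51 days

For the 1D instantaneous-source solution, setting ∂C/∂t = 0 at fixed x gives v²t² + 2Dt − x² = 0, so t = (√(D² + v²x²) − D)/v².
√(D² + v²x²) = √(0.057² + 0.97² × 5.4²) = 5.238; v² = 0.9409.
t = (5.238 − 0.057)/0.9409 = 5.51 days (vs. the pure-advection estimate x/v = 5.57 d).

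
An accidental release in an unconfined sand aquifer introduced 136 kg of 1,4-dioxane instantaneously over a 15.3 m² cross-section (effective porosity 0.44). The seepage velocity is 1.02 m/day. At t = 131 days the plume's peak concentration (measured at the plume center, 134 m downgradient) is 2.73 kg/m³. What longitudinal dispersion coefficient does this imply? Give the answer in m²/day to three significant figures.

0.0333 m²/day

At the plume center C_max = M/(n_e·A·√(4πDt)), so D = M²/(4πt·(n_e·A·C_max)²).
n_e·A·C_max = 0.44 × 15.3 × 2.73 = 18.38 kg/m.
D = 136²/(4π × 131 × 18.38²) = 0.0333 m²/day.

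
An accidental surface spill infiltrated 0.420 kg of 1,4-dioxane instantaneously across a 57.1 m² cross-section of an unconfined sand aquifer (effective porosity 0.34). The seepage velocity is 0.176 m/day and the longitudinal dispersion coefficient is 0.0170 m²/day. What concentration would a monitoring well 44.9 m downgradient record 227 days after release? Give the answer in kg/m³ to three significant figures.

For an instantaneous plane source, C(x,t) = M/(n_e·A·√(4πDt)) · exp(−(x−vt)²/(4Dt)), with n_e·A the pore (flow) area.
Plume center vt = 0.176 × 227 = 39.952 m, so the well at 44.9 m is 4.948 m downgradient of the peak.
√(4πDt) = 6.964 m, giving peak height M/(n_e·A·√(4πDt)) = 0.420/(0.34 × 57.1 × 6.964) = 0.003107 kg/m³.
(x−vt)²/(4Dt) = (4.948)²/(4 × 0.0170 × 227) = 1.586; exp(−1.586) = 0.2047.
C = 0.003107 × 0.2047 = 0.000636 kg/m³.

0.000636 kg/m³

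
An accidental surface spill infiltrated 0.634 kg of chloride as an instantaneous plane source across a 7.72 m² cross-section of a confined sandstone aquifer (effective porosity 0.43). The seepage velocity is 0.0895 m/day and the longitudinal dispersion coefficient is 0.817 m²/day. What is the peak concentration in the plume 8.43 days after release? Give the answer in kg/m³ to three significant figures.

0.0205 kg/m³

The peak of an instantaneous 1D plume sits at x = vt; there the Gaussian factor is 1 and C_max = M/(n_e·A·√(4πDt)), where n_e·A is the pore area the mass is dissolved in.
√(4πDt) = √(4π × 0.817 × 8.43) = 9.303 m, so C_max = 0.634/(0.43 × 7.72 × 9.303) = 0.0205 kg/m³.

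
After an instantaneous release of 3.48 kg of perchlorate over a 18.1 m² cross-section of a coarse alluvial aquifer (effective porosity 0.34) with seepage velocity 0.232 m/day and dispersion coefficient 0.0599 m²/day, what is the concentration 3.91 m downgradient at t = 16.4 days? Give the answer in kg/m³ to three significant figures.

0.160 kg/m³

For an instantaneous plane source, C(x,t) = M/(n_e·A·√(4πDt)) · exp(−(x−vt)²/(4Dt)), with n_e·A the pore (flow) area.
Plume center vt = 0.232 × 16.4 = 3.8048 m, so the well at 3.91 m is 0.1052 m downgradient of the peak.
√(4πDt) = 3.514 m, giving peak height M/(n_e·A·√(4πDt)) = 3.48/(0.34 × 18.1 × 3.514) = 0.1609 kg/m³.
(x−vt)²/(4Dt) = (0.1052)²/(4 × 0.0599 × 16.4) = 0.002816; exp(−0.002816) = 0.9972.
C = 0.1609 × 0.9972 = 0.160 kg/m³.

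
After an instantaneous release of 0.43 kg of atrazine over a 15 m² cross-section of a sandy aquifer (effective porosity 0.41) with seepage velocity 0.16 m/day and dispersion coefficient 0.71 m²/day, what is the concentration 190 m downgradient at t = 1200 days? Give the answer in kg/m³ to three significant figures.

For an instantaneous plane source, C(x,t) = M/(n_e·A·√(4πDt)) · exp(−(x−vt)²/(4Dt)), with n_e·A the pore (flow) area.
Plume center vt = 0.16 × 1200 = 192 m, so the well at 190 m is 2 m upgradient of the peak.
√(4πDt) = 103.5 m, giving peak height M/(n_e·A·√(4πDt)) = 0.43/(0.41 × 15 × 103.5) = 0.0006755 kg/m³.
(x−vt)²/(4Dt) = (-2)²/(4 × 0.71 × 1200) = 0.001174; exp(−0.001174) = 0.9988.
C = 0.0006755 × 0.9988 = 0.000675 kg/m³.

0.000675 kg/m³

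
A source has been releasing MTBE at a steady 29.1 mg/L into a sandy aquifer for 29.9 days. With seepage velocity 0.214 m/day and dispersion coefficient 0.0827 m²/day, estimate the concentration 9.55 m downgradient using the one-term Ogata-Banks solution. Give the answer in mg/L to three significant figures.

2.28 mg/L

For a continuous step input, C/C₀ ≈ ½·erfc((x−vt)/(2√(Dt))).
vt = 0.214 × 29.9 = 6.3986 m and 2√(Dt) = 2√(0.0827 × 29.9) = 3.145 m.
Argument (x−vt)/(2√(Dt)) = (9.55 − 6.3986)/3.145 = 1.002; ½·erfc(1.002) = 0.07824.
C = 29.1 × 0.07824 = 2.28 mg/L.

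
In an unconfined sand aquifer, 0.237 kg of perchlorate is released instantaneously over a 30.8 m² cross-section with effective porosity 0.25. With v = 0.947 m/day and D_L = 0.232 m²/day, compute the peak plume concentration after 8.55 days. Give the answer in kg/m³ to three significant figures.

0.00616 kg/m³

The peak of an instantaneous 1D plume sits at x = vt; there the Gaussian factor is 1 and C_max = M/(n_e·A·√(4πDt)), where n_e·A is the pore area the mass is dissolved in.
√(4πDt) = √(4π × 0.232 × 8.55) = 4.993 m, so C_max = 0.237/(0.25 × 30.8 × 4.993) = 0.00616 kg/m³.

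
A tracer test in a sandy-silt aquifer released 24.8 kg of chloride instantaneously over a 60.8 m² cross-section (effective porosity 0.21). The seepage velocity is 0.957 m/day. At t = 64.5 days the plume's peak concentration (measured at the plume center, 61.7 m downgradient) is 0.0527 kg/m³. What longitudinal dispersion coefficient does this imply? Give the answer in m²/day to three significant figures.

1.68 m²/day

At the plume center C_max = M/(n_e·A·√(4πDt)), so D = M²/(4πt·(n_e·A·C_max)²).
n_e·A·C_max = 0.21 × 60.8 × 0.0527 = 0.6729 kg/m.
D = 24.8²/(4π × 64.5 × 0.6729²) = 1.68 m²/day.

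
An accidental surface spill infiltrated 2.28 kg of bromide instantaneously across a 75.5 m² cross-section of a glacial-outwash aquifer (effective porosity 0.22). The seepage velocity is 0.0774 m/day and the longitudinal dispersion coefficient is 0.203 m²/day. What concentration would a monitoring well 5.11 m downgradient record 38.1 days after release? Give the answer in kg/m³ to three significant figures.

0.0120 kg/m³

For an instantaneous plane source, C(x,t) = M/(n_e·A·√(4πDt)) · exp(−(x−vt)²/(4Dt)), with n_e·A the pore (flow) area.
Plume center vt = 0.0774 × 38.1 = 2.94894 m, so the well at 5.11 m is 2.16106 m downgradient of the peak.
√(4πDt) = 9.859 m, giving peak height M/(n_e·A·√(4πDt)) = 2.28/(0.22 × 75.5 × 9.859) = 0.01392 kg/m³.
(x−vt)²/(4Dt) = (2.16106)²/(4 × 0.203 × 38.1) = 0.1510; exp(−0.1510) = 0.8598.
C = 0.01392 × 0.8598 = 0.0120 kg/m³.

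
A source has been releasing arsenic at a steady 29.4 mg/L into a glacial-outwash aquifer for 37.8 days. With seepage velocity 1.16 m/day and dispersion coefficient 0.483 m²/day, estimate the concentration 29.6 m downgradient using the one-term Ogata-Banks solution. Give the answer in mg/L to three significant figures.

For a continuous step input, C/C₀ ≈ ½·erfc((x−vt)/(2√(Dt))).
vt = 1.16 × 37.8 = 43.848 m and 2√(Dt) = 2√(0.483 × 37.8) = 8.546 m.
Argument (x−vt)/(2√(Dt)) = (29.6 − 43.848)/8.546 = -1.667; ½·erfc(-1.667) = 0.9908.
C = 29.4 × 0.9908 = 29.1 mg/L.

29.1 mg/L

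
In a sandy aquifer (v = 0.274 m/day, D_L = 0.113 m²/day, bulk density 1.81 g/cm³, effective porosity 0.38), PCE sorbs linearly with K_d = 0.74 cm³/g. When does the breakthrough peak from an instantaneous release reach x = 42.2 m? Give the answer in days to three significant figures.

690 days

Retardation factor R = 1 + ρ_b·K_d/n = 1 + 1.81 × 0.74/0.38 = 4.525.
Sorption retards both mechanisms: v_R = v/R = 0.06055 m/day, D_R = D/R = 0.02497 m²/day.
Peak time from v_R²t² + 2D_R t − x² = 0: t = (√(D_R² + v_R²x²) − D_R)/v_R².
√(D_R² + v_R²x²) = √(0.02497² + 0.06055² × 42.2²) = 2.555; v_R² = 0.003666.
t = (2.555 − 0.02497)/0.003666 = 690 days.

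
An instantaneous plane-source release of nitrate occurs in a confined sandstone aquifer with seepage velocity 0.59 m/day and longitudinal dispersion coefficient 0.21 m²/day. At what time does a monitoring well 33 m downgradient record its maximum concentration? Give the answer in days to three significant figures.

55.3 days

For the 1D instantaneous-source solution, setting ∂C/∂t = 0 at fixed x gives v²t² + 2Dt − x² = 0, so t = (√(D² + v²x²) − D)/v².
√(D² + v²x²) = √(0.21² + 0.59² × 33²) = 19.47; v² = 0.3481.
t = (19.47 − 0.21)/0.3481 = 55.3 days (vs. the pure-advection estimate x/v = 55.9 d).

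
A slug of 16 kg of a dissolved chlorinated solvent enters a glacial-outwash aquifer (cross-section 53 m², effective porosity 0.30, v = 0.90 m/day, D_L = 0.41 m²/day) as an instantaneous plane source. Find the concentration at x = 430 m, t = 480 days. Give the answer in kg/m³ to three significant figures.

0.0201 kg/m³

For an instantaneous plane source, C(x,t) = M/(n_e·A·√(4πDt)) · exp(−(x−vt)²/(4Dt)), with n_e·A the pore (flow) area.
Plume center vt = 0.90 × 480 = 432 m, so the well at 430 m is 2 m upgradient of the peak.
√(4πDt) = 49.73 m, giving peak height M/(n_e·A·√(4πDt)) = 16/(0.30 × 53 × 49.73) = 0.02024 kg/m³.
(x−vt)²/(4Dt) = (-2)²/(4 × 0.41 × 480) = 0.005081; exp(−0.005081) = 0.9949.
C = 0.02024 × 0.9949 = 0.0201 kg/m³.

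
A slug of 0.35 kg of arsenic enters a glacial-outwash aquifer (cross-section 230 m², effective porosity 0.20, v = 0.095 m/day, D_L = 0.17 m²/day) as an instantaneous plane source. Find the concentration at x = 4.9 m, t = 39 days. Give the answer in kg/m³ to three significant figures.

For an instantaneous plane source, C(x,t) = M/(n_e·A·√(4πDt)) · exp(−(x−vt)²/(4Dt)), with n_e·A the pore (flow) area.
Plume center vt = 0.095 × 39 = 3.705 m, so the well at 4.9 m is 1.195 m downgradient of the peak.
√(4πDt) = 9.128 m, giving peak height M/(n_e·A·√(4πDt)) = 0.35/(0.20 × 230 × 9.128) = 0.0008336 kg/m³.
(x−vt)²/(4Dt) = (1.195)²/(4 × 0.17 × 39) = 0.05385; exp(−0.05385) = 0.9476.
C = 0.0008336 × 0.9476 = 0.000790 kg/m³.

0.000790 kg/m³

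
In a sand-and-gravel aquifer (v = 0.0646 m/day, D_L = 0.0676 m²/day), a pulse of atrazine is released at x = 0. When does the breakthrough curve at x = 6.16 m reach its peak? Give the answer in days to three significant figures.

80.5 days

For the 1D instantaneous-source solution, setting ∂C/∂t = 0 at fixed x gives v²t² + 2Dt − x² = 0, so t = (√(D² + v²x²) − D)/v².
√(D² + v²x²) = √(0.0676² + 0.0646² × 6.16²) = 0.4036; v² = 0.00417316.
t = (0.4036 − 0.0676)/0.00417316 = 80.5 days (vs. the pure-advection estimate x/v = 95.4 d).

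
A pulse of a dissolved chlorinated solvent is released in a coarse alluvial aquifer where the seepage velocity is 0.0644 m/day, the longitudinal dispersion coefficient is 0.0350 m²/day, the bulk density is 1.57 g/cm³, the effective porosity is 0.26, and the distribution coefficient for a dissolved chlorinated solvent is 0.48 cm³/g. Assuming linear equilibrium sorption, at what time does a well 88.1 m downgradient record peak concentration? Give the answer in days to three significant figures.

Retardation factor R = 1 + ρ_b·K_d/n = 1 + 1.57 × 0.48/0.26 = 3.898.
Sorption retards both mechanisms: v_R = v/R = 0.01652 m/day, D_R = D/R = 0.008979 m²/day.
Peak time from v_R²t² + 2D_R t − x² = 0: t = (√(D_R² + v_R²x²) − D_R)/v_R².
√(D_R² + v_R²x²) = √(0.008979² + 0.01652² × 88.1²) = 1.455; v_R² = 0.0002729.
t = (1.455 − 0.008979)/0.0002729 = 5300 days.

5300 days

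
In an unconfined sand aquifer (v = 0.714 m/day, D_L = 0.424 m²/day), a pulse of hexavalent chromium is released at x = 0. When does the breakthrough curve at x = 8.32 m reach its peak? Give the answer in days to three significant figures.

For the 1D instantaneous-source solution, setting ∂C/∂t = 0 at fixed x gives v²t² + 2Dt − x² = 0, so t = (√(D² + v²x²) − D)/v².
√(D² + v²x²) = √(0.424² + 0.714² × 8.32²) = 5.956; v² = 0.509796.
t = (5.956 − 0.424)/0.509796 = 10.9 days (vs. the pure-advection estimate x/v = 11.7 d).

10.9 days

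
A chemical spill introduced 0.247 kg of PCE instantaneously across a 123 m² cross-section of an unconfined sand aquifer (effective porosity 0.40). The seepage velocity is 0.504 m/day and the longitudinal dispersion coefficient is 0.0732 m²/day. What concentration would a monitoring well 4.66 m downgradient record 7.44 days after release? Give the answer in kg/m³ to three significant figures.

For an instantaneous plane source, C(x,t) = M/(n_e·A·√(4πDt)) · exp(−(x−vt)²/(4Dt)), with n_e·A the pore (flow) area.
Plume center vt = 0.504 × 7.44 = 3.74976 m, so the well at 4.66 m is 0.91024 m downgradient of the peak.
√(4πDt) = 2.616 m, giving peak height M/(n_e·A·√(4πDt)) = 0.247/(0.40 × 123 × 2.616) = 0.001919 kg/m³.
(x−vt)²/(4Dt) = (0.91024)²/(4 × 0.0732 × 7.44) = 0.3803; exp(−0.3803) = 0.6837.
C = 0.001919 × 0.6837 = 0.00131 kg/m³.

0.00131 kg/m³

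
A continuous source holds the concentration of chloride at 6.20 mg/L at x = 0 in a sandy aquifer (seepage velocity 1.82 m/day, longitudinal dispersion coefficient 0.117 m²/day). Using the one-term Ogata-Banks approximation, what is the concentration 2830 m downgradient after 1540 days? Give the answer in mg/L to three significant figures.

0.471 mg/L

For a continuous step input, C/C₀ ≈ ½·erfc((x−vt)/(2√(Dt))).
vt = 1.82 × 1540 = 2802.8 m and 2√(Dt) = 2√(0.117 × 1540) = 26.85 m.
Argument (x−vt)/(2√(Dt)) = (2830 − 2802.8)/26.85 = 1.013; ½·erfc(1.013) = 0.07599.
C = 6.20 × 0.07599 = 0.471 mg/L.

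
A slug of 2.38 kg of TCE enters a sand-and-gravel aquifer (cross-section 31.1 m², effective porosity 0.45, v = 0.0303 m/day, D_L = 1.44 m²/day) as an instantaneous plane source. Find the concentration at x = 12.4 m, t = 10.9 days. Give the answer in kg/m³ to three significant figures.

0.00119 kg/m³

For an instantaneous plane source, C(x,t) = M/(n_e·A·√(4πDt)) · exp(−(x−vt)²/(4Dt)), with n_e·A the pore (flow) area.
Plume center vt = 0.0303 × 10.9 = 0.33027 m, so the well at 12.4 m is 12.06973 m downgradient of the peak.
√(4πDt) = 14.04 m, giving peak height M/(n_e·A·√(4πDt)) = 2.38/(0.45 × 31.1 × 14.04) = 0.01211 kg/m³.
(x−vt)²/(4Dt) = (12.06973)²/(4 × 1.44 × 10.9) = 2.320; exp(−2.320) = 0.09827.
C = 0.01211 × 0.09827 = 0.00119 kg/m³.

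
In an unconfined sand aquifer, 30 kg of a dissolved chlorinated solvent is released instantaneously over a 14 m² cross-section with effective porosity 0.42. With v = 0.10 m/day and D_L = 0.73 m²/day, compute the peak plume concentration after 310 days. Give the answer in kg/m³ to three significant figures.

The peak of an instantaneous 1D plume sits at x = vt; there the Gaussian factor is 1 and C_max = M/(n_e·A·√(4πDt)), where n_e·A is the pore area the mass is dissolved in.
√(4πDt) = √(4π × 0.73 × 310) = 53.33 m, so C_max = 30/(0.42 × 14 × 53.33) = 0.0957 kg/m³.

0.0957 kg/m³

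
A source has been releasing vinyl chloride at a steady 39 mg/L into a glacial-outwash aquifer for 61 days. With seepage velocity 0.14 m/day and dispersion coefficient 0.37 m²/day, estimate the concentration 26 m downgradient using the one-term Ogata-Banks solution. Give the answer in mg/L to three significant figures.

0.182 mg/L

For a continuous step input, C/C₀ ≈ ½·erfc((x−vt)/(2√(Dt))).
vt = 0.14 × 61 = 8.54 m and 2√(Dt) = 2√(0.37 × 61) = 9.502 m.
Argument (x−vt)/(2√(Dt)) = (26 − 8.54)/9.502 = 1.838; ½·erfc(1.838) = 0.004670.
C = 39 × 0.004670 = 0.182 mg/L.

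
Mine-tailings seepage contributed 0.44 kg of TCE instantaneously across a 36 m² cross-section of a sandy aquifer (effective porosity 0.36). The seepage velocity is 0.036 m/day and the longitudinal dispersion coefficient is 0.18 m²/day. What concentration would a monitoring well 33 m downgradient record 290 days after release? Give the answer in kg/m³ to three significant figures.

0.000116 kg/m³

For an instantaneous plane source, C(x,t) = M/(n_e·A·√(4πDt)) · exp(−(x−vt)²/(4Dt)), with n_e·A the pore (flow) area.
Plume center vt = 0.036 × 290 = 10.44 m, so the well at 33 m is 22.56 m downgradient of the peak.
√(4πDt) = 25.61 m, giving peak height M/(n_e·A·√(4πDt)) = 0.44/(0.36 × 36 × 25.61) = 0.001326 kg/m³.
(x−vt)²/(4Dt) = (22.56)²/(4 × 0.18 × 290) = 2.438; exp(−2.438) = 0.08734.
C = 0.001326 × 0.08734 = 0.000116 kg/m³.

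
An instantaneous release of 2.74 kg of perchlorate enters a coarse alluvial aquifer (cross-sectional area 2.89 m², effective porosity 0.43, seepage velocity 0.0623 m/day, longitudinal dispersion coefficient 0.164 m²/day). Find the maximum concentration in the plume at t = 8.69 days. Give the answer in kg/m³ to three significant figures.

The peak of an instantaneous 1D plume sits at x = vt; there the Gaussian factor is 1 and C_max = M/(n_e·A·√(4πDt)), where n_e·A is the pore area the mass is dissolved in.
√(4πDt) = √(4π × 0.164 × 8.69) = 4.232 m, so C_max = 2.74/(0.43 × 2.89 × 4.232) = 0.521 kg/m³.

0.521 kg/m³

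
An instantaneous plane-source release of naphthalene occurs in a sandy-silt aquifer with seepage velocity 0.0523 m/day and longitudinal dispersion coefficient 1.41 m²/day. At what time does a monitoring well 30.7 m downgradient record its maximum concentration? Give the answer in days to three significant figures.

266 days

For the 1D instantaneous-source solution, setting ∂C/∂t = 0 at fixed x gives v²t² + 2Dt − x² = 0, so t = (√(D² + v²x²) − D)/v².
√(D² + v²x²) = √(1.41² + 0.0523² × 30.7²) = 2.137; v² = 0.00273529.
t = (2.137 − 1.41)/0.00273529 = 266 days (vs. the pure-advection estimate x/v = 587 d).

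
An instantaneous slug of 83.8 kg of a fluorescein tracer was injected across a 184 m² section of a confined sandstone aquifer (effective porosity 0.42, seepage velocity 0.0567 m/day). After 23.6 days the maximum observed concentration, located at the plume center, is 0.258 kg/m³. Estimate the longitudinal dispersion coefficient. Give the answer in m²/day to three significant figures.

At the plume center C_max = M/(n_e·A·√(4πDt)), so D = M²/(4πt·(n_e·A·C_max)²).
n_e·A·C_max = 0.42 × 184 × 0.258 = 19.94 kg/m.
D = 83.8²/(4π × 23.6 × 19.94²) = 0.0596 m²/day.

0.0596 m²/day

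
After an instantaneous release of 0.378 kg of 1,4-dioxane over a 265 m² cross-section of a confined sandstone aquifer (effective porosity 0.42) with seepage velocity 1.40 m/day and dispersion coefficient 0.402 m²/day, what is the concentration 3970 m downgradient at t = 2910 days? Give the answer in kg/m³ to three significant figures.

For an instantaneous plane source, C(x,t) = M/(n_e·A·√(4πDt)) · exp(−(x−vt)²/(4Dt)), with n_e·A the pore (flow) area.
Plume center vt = 1.40 × 2910 = 4074 m, so the well at 3970 m is 104 m upgradient of the peak.
√(4πDt) = 121.2 m, giving peak height M/(n_e·A·√(4πDt)) = 0.378/(0.42 × 265 × 121.2) = 2.802e-05 kg/m³.
(x−vt)²/(4Dt) = (-104)²/(4 × 0.402 × 2910) = 2.311; exp(−2.311) = 0.09916.
C = 2.802e-05 × 0.09916 = 2.78e-06 kg/m³.

2.78e-06 kg/m³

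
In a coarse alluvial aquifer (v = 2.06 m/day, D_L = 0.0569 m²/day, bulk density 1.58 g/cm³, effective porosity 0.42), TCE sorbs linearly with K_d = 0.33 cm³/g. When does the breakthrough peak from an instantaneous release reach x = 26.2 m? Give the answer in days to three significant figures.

Retardation factor R = 1 + ρ_b·K_d/n = 1 + 1.58 × 0.33/0.42 = 2.241.
Sorption retards both mechanisms: v_R = v/R = 0.9192 m/day, D_R = D/R = 0.02539 m²/day.
Peak time from v_R²t² + 2D_R t − x² = 0: t = (√(D_R² + v_R²x²) − D_R)/v_R².
√(D_R² + v_R²x²) = √(0.02539² + 0.9192² × 26.2²) = 24.08; v_R² = 0.8449.
t = (24.08 − 0.02539)/0.8449 = 28.5 days.

28.5 days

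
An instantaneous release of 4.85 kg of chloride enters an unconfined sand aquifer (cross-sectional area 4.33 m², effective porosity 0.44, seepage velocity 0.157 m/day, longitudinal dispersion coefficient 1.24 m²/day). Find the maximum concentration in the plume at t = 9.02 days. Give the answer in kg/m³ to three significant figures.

The peak of an instantaneous 1D plume sits at x = vt; there the Gaussian factor is 1 and C_max = M/(n_e·A·√(4πDt)), where n_e·A is the pore area the mass is dissolved in.
√(4πDt) = √(4π × 1.24 × 9.02) = 11.86 m, so C_max = 4.85/(0.44 × 4.33 × 11.86) = 0.215 kg/m³.

0.215 kg/m³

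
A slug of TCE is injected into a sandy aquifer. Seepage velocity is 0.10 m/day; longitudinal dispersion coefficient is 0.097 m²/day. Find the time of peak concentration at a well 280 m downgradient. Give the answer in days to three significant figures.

2790 days

For the 1D instantaneous-source solution, setting ∂C/∂t = 0 at fixed x gives v²t² + 2Dt − x² = 0, so t = (√(D² + v²x²) − D)/v².
√(D² + v²x²) = √(0.097² + 0.10² × 280²) = 28.00; v² = 0.01.
t = (28.00 − 0.097)/0.01 = 2790 days (vs. the pure-advection estimate x/v = 2800 d).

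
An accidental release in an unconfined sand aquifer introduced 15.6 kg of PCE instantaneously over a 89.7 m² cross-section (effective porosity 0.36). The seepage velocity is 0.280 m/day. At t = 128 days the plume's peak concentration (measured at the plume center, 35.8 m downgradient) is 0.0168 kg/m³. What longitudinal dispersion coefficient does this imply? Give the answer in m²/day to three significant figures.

At the plume center C_max = M/(n_e·A·√(4πDt)), so D = M²/(4πt·(n_e·A·C_max)²).
n_e·A·C_max = 0.36 × 89.7 × 0.0168 = 0.5425 kg/m.
D = 15.6²/(4π × 128 × 0.5425²) = 0.514 m²/day.

0.514 m²/day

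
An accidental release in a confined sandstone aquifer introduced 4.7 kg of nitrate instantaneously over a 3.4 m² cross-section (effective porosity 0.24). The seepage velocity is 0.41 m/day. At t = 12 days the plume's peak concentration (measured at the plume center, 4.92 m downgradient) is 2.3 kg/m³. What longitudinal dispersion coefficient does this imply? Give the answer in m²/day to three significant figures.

0.0416 m²/day

At the plume center C_max = M/(n_e·A·√(4πDt)), so D = M²/(4πt·(n_e·A·C_max)²).
n_e·A·C_max = 0.24 × 3.4 × 2.3 = 1.877 kg/m.
D = 4.7²/(4π × 12 × 1.877²) = 0.0416 m²/day.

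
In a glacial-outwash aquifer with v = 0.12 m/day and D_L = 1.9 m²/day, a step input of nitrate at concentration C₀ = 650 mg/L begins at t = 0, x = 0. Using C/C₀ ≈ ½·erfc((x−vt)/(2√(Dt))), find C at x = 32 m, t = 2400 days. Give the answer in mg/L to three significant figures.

648 mg/L

For a continuous step input, C/C₀ ≈ ½·erfc((x−vt)/(2√(Dt))).
vt = 0.12 × 2400 = 288 m and 2√(Dt) = 2√(1.9 × 2400) = 135.1 m.
Argument (x−vt)/(2√(Dt)) = (32 − 288)/135.1 = -1.895; ½·erfc(-1.895) = 0.9963.
C = 650 × 0.9963 = 648 mg/L.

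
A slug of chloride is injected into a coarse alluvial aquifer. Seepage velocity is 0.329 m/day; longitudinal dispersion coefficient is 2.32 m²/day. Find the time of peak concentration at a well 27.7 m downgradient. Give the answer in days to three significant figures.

For the 1D instantaneous-source solution, setting ∂C/∂t = 0 at fixed x gives v²t² + 2Dt − x² = 0, so t = (√(D² + v²x²) − D)/v².
√(D² + v²x²) = √(2.32² + 0.329² × 27.7²) = 9.404; v² = 0.108241.
t = (9.404 − 2.32)/0.108241 = 65.4 days (vs. the pure-advection estimate x/v = 84.2 d).

65.4 days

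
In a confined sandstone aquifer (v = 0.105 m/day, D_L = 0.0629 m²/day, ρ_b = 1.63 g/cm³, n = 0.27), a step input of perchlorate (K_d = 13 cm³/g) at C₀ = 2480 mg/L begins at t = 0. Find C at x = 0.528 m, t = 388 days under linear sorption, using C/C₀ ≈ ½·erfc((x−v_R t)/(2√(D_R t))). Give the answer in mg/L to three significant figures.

Retardation factor R = 1 + ρ_b·K_d/n = 1 + 1.63 × 13/0.27 = 79.48.
Sorption retards both mechanisms: v_R = v/R = 0.001321 m/day, D_R = D/R = 0.0007914 m²/day.
v_R·t = 0.001321 × 388 = 0.512548 m; 2√(D_R t) = 1.108 m; argument = (0.528 − 0.512548)/1.108 = 0.01395.
C = C₀ × ½·erfc(0.01395) = 2480 × 0.4921 = 1220 mg/L.

1220 mg/L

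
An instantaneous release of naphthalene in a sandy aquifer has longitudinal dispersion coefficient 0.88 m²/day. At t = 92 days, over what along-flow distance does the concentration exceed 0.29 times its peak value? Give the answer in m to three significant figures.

The plume is Gaussian with σ = √(2Dt) = √(2 × 0.88 × 92) = 12.72 m.
C/C_peak = exp(−Δx²/(2σ²)) = 0.29 ⇒ Δx = σ·√(−2 ln 0.29) = 12.72 × 1.573 = 20.01 m.
Width = 2Δx = 40.0 m.

40.0 m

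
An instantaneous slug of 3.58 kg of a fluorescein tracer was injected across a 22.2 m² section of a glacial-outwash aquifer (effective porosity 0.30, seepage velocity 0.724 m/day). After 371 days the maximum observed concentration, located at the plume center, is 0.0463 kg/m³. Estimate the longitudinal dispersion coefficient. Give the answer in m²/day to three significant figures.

At the plume center C_max = M/(n_e·A·√(4πDt)), so D = M²/(4πt·(n_e·A·C_max)²).
n_e·A·C_max = 0.30 × 22.2 × 0.0463 = 0.3084 kg/m.
D = 3.58²/(4π × 371 × 0.3084²) = 0.0289 m²/day.

0.0289 m²/day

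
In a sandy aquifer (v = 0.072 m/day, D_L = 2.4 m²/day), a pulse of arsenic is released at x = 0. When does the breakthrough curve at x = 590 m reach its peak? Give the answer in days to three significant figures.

7740 days

For the 1D instantaneous-source solution, setting ∂C/∂t = 0 at fixed x gives v²t² + 2Dt − x² = 0, so t = (√(D² + v²x²) − D)/v².
√(D² + v²x²) = √(2.4² + 0.072² × 590²) = 42.55; v² = 0.005184.
t = (42.55 − 2.4)/0.005184 = 7740 days (vs. the pure-advection estimate x/v = 8190 d).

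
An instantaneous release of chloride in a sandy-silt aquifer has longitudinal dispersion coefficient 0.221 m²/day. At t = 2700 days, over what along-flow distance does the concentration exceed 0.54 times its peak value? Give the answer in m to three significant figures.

The plume is Gaussian with σ = √(2Dt) = √(2 × 0.221 × 2700) = 34.55 m.
C/C_peak = exp(−Δx²/(2σ²)) = 0.54 ⇒ Δx = σ·√(−2 ln 0.54) = 34.55 × 1.110 = 38.35 m.
Width = 2Δx = 76.7 m.

76.7 m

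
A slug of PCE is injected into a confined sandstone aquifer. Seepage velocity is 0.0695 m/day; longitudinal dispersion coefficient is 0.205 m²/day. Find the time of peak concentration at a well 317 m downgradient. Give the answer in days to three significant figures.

For the 1D instantaneous-source solution, setting ∂C/∂t = 0 at fixed x gives v²t² + 2Dt − x² = 0, so t = (√(D² + v²x²) − D)/v².
√(D² + v²x²) = √(0.205² + 0.0695² × 317²) = 22.03; v² = 0.00483025.
t = (22.03 − 0.205)/0.00483025 = 4520 days (vs. the pure-advection estimate x/v = 4560 d).

4520 days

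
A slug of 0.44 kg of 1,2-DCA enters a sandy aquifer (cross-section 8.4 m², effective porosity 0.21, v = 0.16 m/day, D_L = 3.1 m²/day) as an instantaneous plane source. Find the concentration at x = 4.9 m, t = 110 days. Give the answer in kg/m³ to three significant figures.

0.00339 kg/m³

For an instantaneous plane source, C(x,t) = M/(n_e·A·√(4πDt)) · exp(−(x−vt)²/(4Dt)), with n_e·A the pore (flow) area.
Plume center vt = 0.16 × 110 = 17.6 m, so the well at 4.9 m is 12.7 m upgradient of the peak.
√(4πDt) = 65.46 m, giving peak height M/(n_e·A·√(4πDt)) = 0.44/(0.21 × 8.4 × 65.46) = 0.003810 kg/m³.
(x−vt)²/(4Dt) = (-12.7)²/(4 × 3.1 × 110) = 0.1182; exp(−0.1182) = 0.8885.
C = 0.003810 × 0.8885 = 0.00339 kg/m³.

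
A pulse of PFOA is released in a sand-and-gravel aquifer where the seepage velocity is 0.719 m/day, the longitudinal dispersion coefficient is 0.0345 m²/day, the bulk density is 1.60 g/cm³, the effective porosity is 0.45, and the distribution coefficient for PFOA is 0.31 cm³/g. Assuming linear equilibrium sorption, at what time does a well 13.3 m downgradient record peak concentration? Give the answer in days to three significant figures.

Retardation factor R = 1 + ρ_b·K_d/n = 1 + 1.60 × 0.31/0.45 = 2.102.
Sorption retards both mechanisms: v_R = v/R = 0.3421 m/day, D_R = D/R = 0.01641 m²/day.
Peak time from v_R²t² + 2D_R t − x² = 0: t = (√(D_R² + v_R²x²) − D_R)/v_R².
√(D_R² + v_R²x²) = √(0.01641² + 0.3421² × 13.3²) = 4.550; v_R² = 0.1170.
t = (4.550 − 0.01641)/0.1170 = 38.7 days.

38.7 days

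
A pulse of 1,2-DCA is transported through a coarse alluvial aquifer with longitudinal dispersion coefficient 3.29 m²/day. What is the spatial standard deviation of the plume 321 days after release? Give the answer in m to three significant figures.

46.0 m

Dispersive spreading gives a Gaussian with σ² = 2Dt; advection only shifts the center.
σ = √(2 × 3.29 × 321) = 46.0 m.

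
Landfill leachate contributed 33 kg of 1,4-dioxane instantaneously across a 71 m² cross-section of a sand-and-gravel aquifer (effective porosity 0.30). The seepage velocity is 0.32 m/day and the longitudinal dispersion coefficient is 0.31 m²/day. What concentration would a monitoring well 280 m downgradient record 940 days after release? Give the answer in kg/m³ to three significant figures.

0.0177 kg/m³

For an instantaneous plane source, C(x,t) = M/(n_e·A·√(4πDt)) · exp(−(x−vt)²/(4Dt)), with n_e·A the pore (flow) area.
Plume center vt = 0.32 × 940 = 300.8 m, so the well at 280 m is 20.8 m upgradient of the peak.
√(4πDt) = 60.51 m, giving peak height M/(n_e·A·√(4πDt)) = 33/(0.30 × 71 × 60.51) = 0.02560 kg/m³.
(x−vt)²/(4Dt) = (-20.8)²/(4 × 0.31 × 940) = 0.3712; exp(−0.3712) = 0.6899.
C = 0.02560 × 0.6899 = 0.0177 kg/m³.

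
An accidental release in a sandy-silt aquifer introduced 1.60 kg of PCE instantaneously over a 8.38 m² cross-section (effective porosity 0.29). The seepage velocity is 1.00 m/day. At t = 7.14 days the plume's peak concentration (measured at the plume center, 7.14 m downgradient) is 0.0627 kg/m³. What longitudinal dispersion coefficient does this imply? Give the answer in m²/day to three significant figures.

1.23 m²/day

At the plume center C_max = M/(n_e·A·√(4πDt)), so D = M²/(4πt·(n_e·A·C_max)²).
n_e·A·C_max = 0.29 × 8.38 × 0.0627 = 0.1524 kg/m.
D = 1.60²/(4π × 7.14 × 0.1524²) = 1.23 m²/day.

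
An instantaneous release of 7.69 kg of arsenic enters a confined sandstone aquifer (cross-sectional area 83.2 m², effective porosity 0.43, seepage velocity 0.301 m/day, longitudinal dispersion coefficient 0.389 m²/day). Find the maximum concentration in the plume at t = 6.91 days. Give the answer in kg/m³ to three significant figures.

The peak of an instantaneous 1D plume sits at x = vt; there the Gaussian factor is 1 and C_max = M/(n_e·A·√(4πDt)), where n_e·A is the pore area the mass is dissolved in.
√(4πDt) = √(4π × 0.389 × 6.91) = 5.812 m, so C_max = 7.69/(0.43 × 83.2 × 5.812) = 0.0370 kg/m³.

0.0370 kg/m³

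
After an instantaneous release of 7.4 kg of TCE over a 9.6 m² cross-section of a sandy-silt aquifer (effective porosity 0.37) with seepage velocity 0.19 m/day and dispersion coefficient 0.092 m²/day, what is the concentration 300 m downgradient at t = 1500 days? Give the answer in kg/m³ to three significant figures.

0.0333 kg/m³

For an instantaneous plane source, C(x,t) = M/(n_e·A·√(4πDt)) · exp(−(x−vt)²/(4Dt)), with n_e·A the pore (flow) area.
Plume center vt = 0.19 × 1500 = 285 m, so the well at 300 m is 15 m downgradient of the peak.
√(4πDt) = 41.64 m, giving peak height M/(n_e·A·√(4πDt)) = 7.4/(0.37 × 9.6 × 41.64) = 0.05003 kg/m³.
(x−vt)²/(4Dt) = (15)²/(4 × 0.092 × 1500) = 0.4076; exp(−0.4076) = 0.6652.
C = 0.05003 × 0.6652 = 0.0333 kg/m³.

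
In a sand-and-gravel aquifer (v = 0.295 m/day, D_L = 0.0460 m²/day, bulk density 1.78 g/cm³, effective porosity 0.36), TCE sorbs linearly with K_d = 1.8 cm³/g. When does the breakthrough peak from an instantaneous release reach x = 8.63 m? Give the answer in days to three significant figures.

Retardation factor R = 1 + ρ_b·K_d/n = 1 + 1.78 × 1.8/0.36 = 9.900.
Sorption retards both mechanisms: v_R = v/R = 0.02980 m/day, D_R = D/R = 0.004646 m²/day.
Peak time from v_R²t² + 2D_R t − x² = 0: t = (√(D_R² + v_R²x²) − D_R)/v_R².
√(D_R² + v_R²x²) = √(0.004646² + 0.02980² × 8.63²) = 0.2572; v_R² = 0.0008880.
t = (0.2572 − 0.004646)/0.0008880 = 284 days.

284 days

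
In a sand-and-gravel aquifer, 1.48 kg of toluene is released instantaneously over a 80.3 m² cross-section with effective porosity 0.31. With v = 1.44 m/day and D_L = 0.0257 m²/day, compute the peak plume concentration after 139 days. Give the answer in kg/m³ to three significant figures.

0.00887 kg/m³

The peak of an instantaneous 1D plume sits at x = vt; there the Gaussian factor is 1 and C_max = M/(n_e·A·√(4πDt)), where n_e·A is the pore area the mass is dissolved in.
√(4πDt) = √(4π × 0.0257 × 139) = 6.700 m, so C_max = 1.48/(0.31 × 80.3 × 6.700) = 0.00887 kg/m³.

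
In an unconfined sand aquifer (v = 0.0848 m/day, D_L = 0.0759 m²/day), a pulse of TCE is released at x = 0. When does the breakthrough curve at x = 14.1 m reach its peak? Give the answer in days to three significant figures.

156 days

For the 1D instantaneous-source solution, setting ∂C/∂t = 0 at fixed x gives v²t² + 2Dt − x² = 0, so t = (√(D² + v²x²) − D)/v².
√(D² + v²x²) = √(0.0759² + 0.0848² × 14.1²) = 1.198; v² = 0.00719104.
t = (1.198 − 0.0759)/0.00719104 = 156 days (vs. the pure-advection estimate x/v = 166 d).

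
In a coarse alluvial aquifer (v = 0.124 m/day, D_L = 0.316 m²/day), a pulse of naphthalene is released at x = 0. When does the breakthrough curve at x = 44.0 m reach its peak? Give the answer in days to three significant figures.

For the 1D instantaneous-source solution, setting ∂C/∂t = 0 at fixed x gives v²t² + 2Dt − x² = 0, so t = (√(D² + v²x²) − D)/v².
√(D² + v²x²) = √(0.316² + 0.124² × 44.0²) = 5.465; v² = 0.015376.
t = (5.465 − 0.316)/0.015376 = 335 days (vs. the pure-advection estimate x/v = 355 d).

335 days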